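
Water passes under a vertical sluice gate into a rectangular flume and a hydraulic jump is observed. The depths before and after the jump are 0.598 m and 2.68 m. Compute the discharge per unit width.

q = 5.08 m²/s

For a rectangular channel the momentum equation gives q² = ½·g·y₁·y₂·(y₁ + y₂) = ½×9.81×0.598×2.68×3.28 = 25.8.
q = √25.8 = 5.08 m²/s.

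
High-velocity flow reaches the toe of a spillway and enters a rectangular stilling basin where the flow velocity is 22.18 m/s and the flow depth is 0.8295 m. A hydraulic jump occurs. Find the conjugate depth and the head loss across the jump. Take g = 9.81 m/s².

Fr₁ = V₁/√(g·y₁) = 22.18/√(9.81×0.8295) = 7.775.
Conjugate-depth relation: y₂/y₁ = ½[√(1 + 8Fr₁²) − 1] = ½[√484.65 − 1] = 10.51.
y₂ = 10.51 × 0.8295 = 8.716 m.
q = V₁·y₁ = 22.18 × 0.8295 = 18.40 m²/s. V₂ = q/y₂ = 18.40/8.716 = 2.111 m/s. E₁ = y₁ + V₁²/2g = 25.90 m; E₂ = y₂ + V₂²/2g = 8.943 m. ΔE = E₁ − E₂ = 16.96 m.

y₂ = 8.716 m; ΔE = 16.96 m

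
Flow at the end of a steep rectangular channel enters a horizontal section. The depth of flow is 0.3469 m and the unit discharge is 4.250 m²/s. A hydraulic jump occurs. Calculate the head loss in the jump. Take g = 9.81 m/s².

V₁ = q/y₁ = 4.250/0.3469 = 12.25 m/s. Fr₁ = V₁/√(g·y₁) = 12.25/√(9.81×0.3469) = 6.641.
Bélanger equation: y₂/y₁ = ½[√(1 + 8Fr₁²) − 1] = ½[√353.85 − 1] = 8.905.
y₂ = 8.905 × 0.3469 = 3.089 m.
Head loss: ΔE = (y₂ − y₁)³/(4y₁y₂) = (3.089 − 0.3469)³/(4×0.3469×3.089) = 20.62/4.287 = 4.811 m.

ΔE = 4.811 m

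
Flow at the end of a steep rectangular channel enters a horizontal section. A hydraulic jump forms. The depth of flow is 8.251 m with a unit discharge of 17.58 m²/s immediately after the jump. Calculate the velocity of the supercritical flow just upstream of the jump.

V₂ = q/y₂ = 17.58/8.251 = 2.131 m/s; Fr₂ = V₂/√(g·y₂) = 0.2368.
The Bélanger relation is symmetric: y₁/y₂ = ½[√(1 + 8Fr₂²) − 1] = ½[√1.4487 − 1] = 0.1018.
y₁ = 0.1018 × 8.251 = 0.8400 m.
V₁ = q/y₁ = 17.58/0.8400 = 20.93 m/s.

V₁ = 20.93 m/s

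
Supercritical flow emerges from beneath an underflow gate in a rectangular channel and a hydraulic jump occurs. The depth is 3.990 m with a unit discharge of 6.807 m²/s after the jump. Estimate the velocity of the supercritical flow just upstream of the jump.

V₁ = 12.98 m/s

V₂ = q/y₂ = 6.807/3.990 = 1.706 m/s; Fr₂ = V₂/√(g·y₂) = 0.2727.
Since the conjugate-depth ratio holds either way, y₁/y₂ = ½[√(1 + 8Fr₂²) − 1] = ½[√1.5949 − 1] = 0.1314.
y₁ = 0.1314 × 3.990 = 0.5244 m.
V₁ = q/y₁ = 6.807/0.5244 = 12.98 m/s.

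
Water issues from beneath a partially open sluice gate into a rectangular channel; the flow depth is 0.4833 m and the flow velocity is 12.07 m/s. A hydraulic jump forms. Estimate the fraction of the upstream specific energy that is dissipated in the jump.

Fr₁ = V₁/√(g·y₁) = 12.07/√(9.81×0.4833) = 5.543.
From the momentum equation for a rectangular channel, y₂/y₁ = ½[√(1 + 8Fr₁²) − 1] = ½[√246.82 − 1] = 7.355.
y₂ = 7.355 × 0.4833 = 3.555 m.
E₁ = y₁ + V₁²/2g = 7.909 m. ΔE = (y₂ − y₁)³/(4y₁y₂) = 4.217 m. ΔE/E₁ = 4.217/7.909 = 0.533.

ΔE/E₁ = 0.533 (53.3%)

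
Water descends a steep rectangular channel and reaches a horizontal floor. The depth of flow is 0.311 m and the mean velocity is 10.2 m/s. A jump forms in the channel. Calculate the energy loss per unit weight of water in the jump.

Fr₁ = V₁/√(g·y₁) = 10.2/√(9.81×0.311) = 5.84.
Bélanger equation: y₂/y₁ = ½[√(1 + 8Fr₁²) − 1] = ½[√273.8 − 1] = 7.77.
y₂ = 7.77 × 0.311 = 2.42 m.
q = V₁·y₁ = 10.2 × 0.311 = 3.17 m²/s. V₂ = q/y₂ = 3.17/2.42 = 1.31 m/s. E₁ = y₁ + V₁²/2g = 5.61 m; E₂ = y₂ + V₂²/2g = 2.51 m. ΔE = E₁ − E₂ = 3.11 m.

ΔE = 3.11 m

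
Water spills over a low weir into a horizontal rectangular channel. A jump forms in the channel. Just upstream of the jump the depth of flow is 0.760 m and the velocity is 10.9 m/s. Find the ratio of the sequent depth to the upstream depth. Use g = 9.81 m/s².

Fr₁ = V₁/√(g·y₁) = 10.9/√(9.81×0.760) = 3.99.
By Bélanger, y₂/y₁ = ½[√(1 + 8Fr₁²) − 1] = ½[√128.5 − 1] = 5.17.

y₂/y₁ = 5.17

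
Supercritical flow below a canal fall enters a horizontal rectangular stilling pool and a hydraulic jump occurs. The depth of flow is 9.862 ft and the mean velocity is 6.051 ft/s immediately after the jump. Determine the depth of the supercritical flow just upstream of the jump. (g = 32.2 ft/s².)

Fr₂ = V₂/√(g·y₂) = 6.051/√(32.2×9.862) = 0.3396.
From the momentum equation (using Fr₂), y₁/y₂ = ½[√(1 + 8Fr₂²) − 1] = ½[√1.9224 − 1] = 0.1933.
y₁ = 0.1933 × 9.862 = 1.906 ft.

y₁ = 1.906 ft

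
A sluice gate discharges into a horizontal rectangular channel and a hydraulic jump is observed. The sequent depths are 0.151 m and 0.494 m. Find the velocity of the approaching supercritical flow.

V₁ = 3.22 m/s

For a rectangular channel the momentum equation gives q² = ½·g·y₁·y₂·(y₁ + y₂) = ½×9.81×0.151×0.494×0.645 = 0.236.
q = √0.236 = 0.486 m²/s.
V₁ = q/y₁ = 0.486/0.151 = 3.22 m/s.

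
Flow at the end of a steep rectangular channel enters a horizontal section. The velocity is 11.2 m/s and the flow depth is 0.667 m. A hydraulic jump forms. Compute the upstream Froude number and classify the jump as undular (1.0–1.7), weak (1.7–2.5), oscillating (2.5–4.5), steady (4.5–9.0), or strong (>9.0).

Fr₁ = V₁/√(g·y₁) = 11.2/√(9.81×0.667) = 4.38.
Fr₁ = 4.38 lies in the oscillating range.

Fr₁ = 4.38; oscillating jump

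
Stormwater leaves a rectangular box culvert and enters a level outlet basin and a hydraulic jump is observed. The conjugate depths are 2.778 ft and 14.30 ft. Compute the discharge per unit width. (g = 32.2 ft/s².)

q = 104.5 ft²/s

For a rectangular channel the momentum equation gives q² = ½·g·y₁·y₂·(y₁ + y₂) = ½×32.2×2.778×14.30×17.08 = 10923.
q = √10923 = 104.5 ft²/s.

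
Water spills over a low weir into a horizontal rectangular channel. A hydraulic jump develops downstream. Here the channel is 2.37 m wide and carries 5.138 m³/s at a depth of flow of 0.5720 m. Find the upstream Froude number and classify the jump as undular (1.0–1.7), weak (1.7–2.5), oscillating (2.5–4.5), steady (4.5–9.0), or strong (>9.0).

Fr₁ = 1.600; undular jump

q = Q/b = 5.138/2.37 = 2.168 m²/s; V₁ = q/y₁ = 3.790 m/s. Fr₁ = V₁/√(g·y₁) = 1.600.
Fr₁ = 1.600 lies in the undular range.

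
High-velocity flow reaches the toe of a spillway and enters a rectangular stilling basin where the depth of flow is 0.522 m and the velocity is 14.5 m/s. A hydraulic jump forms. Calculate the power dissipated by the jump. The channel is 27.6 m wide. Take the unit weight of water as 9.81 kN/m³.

P = 13558 kW

Fr₁ = V₁/√(g·y₁) = 14.5/√(9.81×0.522) = 6.41.
Conjugate-depth relation: y₂/y₁ = ½[√(1 + 8Fr₁²) − 1] = ½[√329.5 − 1] = 8.58.
y₂ = 8.58 × 0.522 = 4.48 m.
q = V₁·y₁ = 14.5 × 0.522 = 7.57 m²/s. V₂ = q/y₂ = 7.57/4.48 = 1.69 m/s. E₁ = y₁ + V₁²/2g = 11.2 m; E₂ = y₂ + V₂²/2g = 4.62 m. ΔE = E₁ − E₂ = 6.62 m.
Q = q·b = 7.57 × 27.6 = 209 m³/s. P = γ·Q·ΔE = 9.81 × 209 × 6.62 = 13558 kW.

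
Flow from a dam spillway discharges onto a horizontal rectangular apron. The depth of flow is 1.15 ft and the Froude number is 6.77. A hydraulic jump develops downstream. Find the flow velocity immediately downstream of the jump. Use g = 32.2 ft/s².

V₂ = 4.53 ft/s

Fr₁ = 6.77 (given).
Bélanger equation: y₂/y₁ = ½[√(1 + 8Fr₁²) − 1] = ½[√367.7 − 1] = 9.09.
y₂ = 9.09 × 1.15 = 10.5 ft.
V₁ = Fr₁·√(g·y₁) = 6.77×√(32.2×1.15) = 41.2 ft/s; q = V₁·y₁ = 47.4 ft²/s.
V₂ = q/y₂ = 47.4/10.5 = 4.53 ft/s.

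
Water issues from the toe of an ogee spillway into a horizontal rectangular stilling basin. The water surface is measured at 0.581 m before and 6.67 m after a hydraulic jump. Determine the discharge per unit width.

q = 11.7 m²/s

For a rectangular channel the momentum equation gives q² = ½·g·y₁·y₂·(y₁ + y₂) = ½×9.81×0.581×6.67×7.25 = 138.
q = √138 = 11.7 m²/s.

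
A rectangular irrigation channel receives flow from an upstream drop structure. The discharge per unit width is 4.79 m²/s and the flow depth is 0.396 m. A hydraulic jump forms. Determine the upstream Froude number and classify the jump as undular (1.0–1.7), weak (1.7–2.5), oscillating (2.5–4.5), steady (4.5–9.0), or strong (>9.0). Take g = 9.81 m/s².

V₁ = q/y₁ = 4.79/0.396 = 12.1 m/s. Fr₁ = V₁/√(g·y₁) = 12.1/√(9.81×0.396) = 6.14.
Fr₁ = 6.14 lies in the steady range.

Fr₁ = 6.14; steady jump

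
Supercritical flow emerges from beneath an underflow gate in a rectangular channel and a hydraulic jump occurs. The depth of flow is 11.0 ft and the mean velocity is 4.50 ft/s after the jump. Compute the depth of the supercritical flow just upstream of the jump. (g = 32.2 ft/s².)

y₁ = 1.14 ft

Fr₂ = V₂/√(g·y₂) = 4.50/√(32.2×11.0) = 0.239.
Since the conjugate-depth ratio holds either way, y₁/y₂ = ½[√(1 + 8Fr₂²) − 1] = ½[√1.457 − 1] = 0.104.
y₁ = 0.104 × 11.0 = 1.14 ft.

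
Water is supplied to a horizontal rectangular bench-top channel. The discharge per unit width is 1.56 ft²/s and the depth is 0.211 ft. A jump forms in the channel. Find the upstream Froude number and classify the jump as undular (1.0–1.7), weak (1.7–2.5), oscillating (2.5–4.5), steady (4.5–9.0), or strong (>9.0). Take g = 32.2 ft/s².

Fr₁ = 2.84; oscillating jump

V₁ = q/y₁ = 1.56/0.211 = 7.39 ft/s. Fr₁ = V₁/√(g·y₁) = 7.39/√(32.2×0.211) = 2.84.
Fr₁ = 2.84 lies in the oscillating range.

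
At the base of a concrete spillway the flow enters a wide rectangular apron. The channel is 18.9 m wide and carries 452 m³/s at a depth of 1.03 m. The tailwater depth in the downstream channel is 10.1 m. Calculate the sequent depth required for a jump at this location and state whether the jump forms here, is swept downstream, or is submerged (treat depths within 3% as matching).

y₂ = 10.1 m; the jump forms here

q = Q/b = 452/18.9 = 23.9 m²/s; V₁ = q/y₁ = 23.2 m/s. Fr₁ = V₁/√(g·y₁) = 7.30.
From the momentum equation for a rectangular channel, y₂/y₁ = ½[√(1 + 8Fr₁²) − 1] = ½[√427.8 − 1] = 9.84.
y₂ = 9.84 × 1.03 = 10.1 m.
Tailwater y_tw = 10.1 m: y_tw ≈ y₂, so the jump forms here.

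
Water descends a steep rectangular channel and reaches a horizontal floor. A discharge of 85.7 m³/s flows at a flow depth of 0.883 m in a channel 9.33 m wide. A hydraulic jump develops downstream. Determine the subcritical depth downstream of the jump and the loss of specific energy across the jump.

q = Q/b = 85.7/9.33 = 9.19 m²/s; V₁ = q/y₁ = 10.4 m/s. Fr₁ = V₁/√(g·y₁) = 3.53.
Conjugate-depth relation: y₂/y₁ = ½[√(1 + 8Fr₁²) − 1] = ½[√100.9 − 1] = 4.52.
y₂ = 4.52 × 0.883 = 3.99 m.
V₂ = q/y₂ = 9.19/3.99 = 2.30 m/s. E₁ = y₁ + V₁²/2g = 6.40 m; E₂ = y₂ + V₂²/2g = 4.26 m. ΔE = E₁ − E₂ = 2.13 m.

y₂ = 3.99 m; ΔE = 2.13 m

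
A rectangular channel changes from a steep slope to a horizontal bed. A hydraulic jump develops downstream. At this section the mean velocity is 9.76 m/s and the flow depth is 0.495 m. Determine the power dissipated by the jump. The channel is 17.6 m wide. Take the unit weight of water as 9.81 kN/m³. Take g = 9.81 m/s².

Fr₁ = V₁/√(g·y₁) = 9.76/√(9.81×0.495) = 4.43.
From the momentum equation for a rectangular channel, y₂/y₁ = ½[√(1 + 8Fr₁²) − 1] = ½[√157.9 − 1] = 5.78.
y₂ = 5.78 × 0.495 = 2.86 m.
Head loss: ΔE = (y₂ − y₁)³/(4y₁y₂) = (2.86 − 0.495)³/(4×0.495×2.86) = 13.3/5.67 = 2.34 m.
q = V₁·y₁ = 9.76 × 0.495 = 4.83 m²/s. Q = q·b = 4.83 × 17.6 = 85.0 m³/s. P = γ·Q·ΔE = 9.81 × 85.0 × 2.34 = 1954 kW.

P = 1954 kW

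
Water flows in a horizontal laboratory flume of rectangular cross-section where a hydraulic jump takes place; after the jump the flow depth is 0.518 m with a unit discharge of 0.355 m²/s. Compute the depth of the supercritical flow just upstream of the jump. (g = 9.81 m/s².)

y₁ = 0.0826 m

V₂ = q/y₂ = 0.355/0.518 = 0.685 m/s; Fr₂ = V₂/√(g·y₂) = 0.304.
Applying the sequent-depth relation in reverse, y₁/y₂ = ½[√(1 + 8Fr₂²) − 1] = ½[√1.739 − 1] = 0.159.
y₁ = 0.159 × 0.518 = 0.0826 m.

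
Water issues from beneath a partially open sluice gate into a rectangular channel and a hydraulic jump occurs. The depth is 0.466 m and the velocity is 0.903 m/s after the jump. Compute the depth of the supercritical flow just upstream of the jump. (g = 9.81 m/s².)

y₁ = 0.130 m

Fr₂ = V₂/√(g·y₂) = 0.903/√(9.81×0.466) = 0.422.
Applying the sequent-depth relation in reverse, y₁/y₂ = ½[√(1 + 8Fr₂²) − 1] = ½[√2.427 − 1] = 0.279.
y₁ = 0.279 × 0.466 = 0.130 m.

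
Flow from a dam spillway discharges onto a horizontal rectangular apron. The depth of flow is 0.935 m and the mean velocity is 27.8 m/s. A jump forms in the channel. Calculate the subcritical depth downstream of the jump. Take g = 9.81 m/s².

Fr₁ = V₁/√(g·y₁) = 27.8/√(9.81×0.935) = 9.18.
From the momentum equation for a rectangular channel, y₂/y₁ = ½[√(1 + 8Fr₁²) − 1] = ½[√675.1 − 1] = 12.5.
y₂ = 12.5 × 0.935 = 11.7 m.

y₂ = 11.7 m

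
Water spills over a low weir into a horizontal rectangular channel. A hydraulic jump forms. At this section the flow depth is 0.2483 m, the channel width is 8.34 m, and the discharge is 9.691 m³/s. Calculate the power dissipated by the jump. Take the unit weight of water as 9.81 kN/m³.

q = Q/b = 9.691/8.34 = 1.162 m²/s; V₁ = q/y₁ = 4.680 m/s. Fr₁ = V₁/√(g·y₁) = 2.998.
From the momentum equation for a rectangular channel, y₂/y₁ = ½[√(1 + 8Fr₁²) − 1] = ½[√72.928 − 1] = 3.770.
y₂ = 3.770 × 0.2483 = 0.9361 m.
V₂ = q/y₂ = 1.162/0.9361 = 1.241 m/s. E₁ = y₁ + V₁²/2g = 1.365 m; E₂ = y₂ + V₂²/2g = 1.015 m. ΔE = E₁ − E₂ = 0.3499 m.
P = γ·Q·ΔE = 9.81 × 9.691 × 0.3499 = 33.27 kW.

P = 33.27 kW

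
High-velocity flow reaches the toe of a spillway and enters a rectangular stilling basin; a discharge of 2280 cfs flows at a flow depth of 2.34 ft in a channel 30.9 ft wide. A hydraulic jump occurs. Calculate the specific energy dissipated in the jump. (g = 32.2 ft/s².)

ΔE = 6.16 ft

q = Q/b = 2280/30.9 = 73.8 ft²/s; V₁ = q/y₁ = 31.5 ft/s. Fr₁ = V₁/√(g·y₁) = 3.63.
By Bélanger, y₂/y₁ = ½[√(1 + 8Fr₁²) − 1] = ½[√106.6 − 1] = 4.66.
y₂ = 4.66 × 2.34 = 10.9 ft.
Head loss: ΔE = (y₂ − y₁)³/(4y₁y₂) = (10.9 − 2.34)³/(4×2.34×10.9) = 629/102 = 6.16 ft.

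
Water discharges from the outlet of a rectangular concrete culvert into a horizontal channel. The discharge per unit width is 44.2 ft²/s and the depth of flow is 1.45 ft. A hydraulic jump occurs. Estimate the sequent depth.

y₂ = 8.45 ft

V₁ = q/y₁ = 44.2/1.45 = 30.5 ft/s. Fr₁ = V₁/√(g·y₁) = 30.5/√(32.2×1.45) = 4.46.
Conjugate-depth relation: y₂/y₁ = ½[√(1 + 8Fr₁²) − 1] = ½[√160.2 − 1] = 5.83.
y₂ = 5.83 × 1.45 = 8.45 ft.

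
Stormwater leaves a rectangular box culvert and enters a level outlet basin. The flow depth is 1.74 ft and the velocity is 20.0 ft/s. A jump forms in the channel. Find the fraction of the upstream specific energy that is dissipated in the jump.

ΔE/E₁ = 0.204 (20.4%)

Fr₁ = V₁/√(g·y₁) = 20.0/√(32.2×1.74) = 2.67.
By Bélanger, y₂/y₁ = ½[√(1 + 8Fr₁²) − 1] = ½[√58.11 − 1] = 3.31.
y₂ = 3.31 × 1.74 = 5.76 ft.
E₁ = y₁ + V₁²/2g = 7.95 ft. ΔE = (y₂ − y₁)³/(4y₁y₂) = 1.62 ft. ΔE/E₁ = 1.62/7.95 = 0.204.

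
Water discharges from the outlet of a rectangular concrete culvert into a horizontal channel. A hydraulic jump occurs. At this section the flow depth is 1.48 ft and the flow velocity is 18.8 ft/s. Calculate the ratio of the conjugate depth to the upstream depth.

y₂/y₁ = 3.38

Fr₁ = V₁/√(g·y₁) = 18.8/√(32.2×1.48) = 2.72.
Bélanger equation: y₂/y₁ = ½[√(1 + 8Fr₁²) − 1] = ½[√60.33 − 1] = 3.38.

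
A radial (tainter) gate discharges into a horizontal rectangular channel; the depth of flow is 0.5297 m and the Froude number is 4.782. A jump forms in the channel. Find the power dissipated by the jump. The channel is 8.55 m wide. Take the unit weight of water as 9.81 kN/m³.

P = 1504 kW

Fr₁ = 4.782 (given).
From the momentum equation for a rectangular channel, y₂/y₁ = ½[√(1 + 8Fr₁²) − 1] = ½[√183.94 − 1] = 6.281.
y₂ = 6.281 × 0.5297 = 3.327 m.
Head loss: ΔE = (y₂ − y₁)³/(4y₁y₂) = (3.327 − 0.5297)³/(4×0.5297×3.327) = 21.89/7.050 = 3.105 m.
V₁ = Fr₁·√(g·y₁) = 4.782×√(9.81×0.5297) = 10.90 m/s; q = V₁·y₁ = 5.774 m²/s. Q = q·b = 5.774 × 8.55 = 49.37 m³/s. P = γ·Q·ΔE = 9.81 × 49.37 × 3.105 = 1504 kW.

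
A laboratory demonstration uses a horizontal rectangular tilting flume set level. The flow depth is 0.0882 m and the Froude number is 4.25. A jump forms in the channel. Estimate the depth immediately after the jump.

Fr₁ = 4.25 (given).
From the momentum equation for a rectangular channel, y₂/y₁ = ½[√(1 + 8Fr₁²) − 1] = ½[√145.5 − 1] = 5.53.
y₂ = 5.53 × 0.0882 = 0.488 m.

y₂ = 0.488 m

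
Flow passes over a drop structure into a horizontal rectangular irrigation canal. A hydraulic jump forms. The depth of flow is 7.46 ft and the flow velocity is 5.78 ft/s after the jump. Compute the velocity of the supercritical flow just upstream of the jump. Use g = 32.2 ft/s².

V₁ = 25.5 ft/s

Fr₂ = V₂/√(g·y₂) = 5.78/√(32.2×7.46) = 0.373.
Applying the sequent-depth relation in reverse, y₁/y₂ = ½[√(1 + 8Fr₂²) − 1] = ½[√2.113 − 1] = 0.227.
y₁ = 0.227 × 7.46 = 1.69 ft.
V₁ = q/y₁ = 43.1/1.69 = 25.5 ft/s.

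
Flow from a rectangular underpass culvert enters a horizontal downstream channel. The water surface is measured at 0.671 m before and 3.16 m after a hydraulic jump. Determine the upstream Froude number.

For a rectangular channel the momentum equation gives q² = ½·g·y₁·y₂·(y₁ + y₂) = ½×9.81×0.671×3.16×3.83 = 39.8.
q = √39.8 = 6.31 m²/s.
V₁ = q/y₁ = 9.41 m/s; Fr₁ = V₁/√(g·y₁) = 3.67.

Fr₁ = 3.67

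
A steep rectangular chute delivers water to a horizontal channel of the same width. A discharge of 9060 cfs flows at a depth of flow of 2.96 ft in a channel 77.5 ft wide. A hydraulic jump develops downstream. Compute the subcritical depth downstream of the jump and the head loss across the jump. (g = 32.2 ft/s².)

q = Q/b = 9060/77.5 = 117 ft²/s; V₁ = q/y₁ = 39.5 ft/s. Fr₁ = V₁/√(g·y₁) = 4.05.
Sequent-depth ratio: y₂/y₁ = ½[√(1 + 8Fr₁²) − 1] = ½[√131.9 − 1] = 5.24.
y₂ = 5.24 × 2.96 = 15.5 ft.
Head loss: ΔE = (y₂ − y₁)³/(4y₁y₂) = (15.5 − 2.96)³/(4×2.96×15.5) = 1981/184 = 10.8 ft.

y₂ = 15.5 ft; ΔE = 10.8 ft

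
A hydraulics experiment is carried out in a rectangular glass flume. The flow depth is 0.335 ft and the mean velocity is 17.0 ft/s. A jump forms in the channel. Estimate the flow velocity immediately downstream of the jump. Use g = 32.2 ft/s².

Fr₁ = V₁/√(g·y₁) = 17.0/√(32.2×0.335) = 5.18.
By Bélanger, y₂/y₁ = ½[√(1 + 8Fr₁²) − 1] = ½[√215.3 − 1] = 6.84.
y₂ = 6.84 × 0.335 = 2.29 ft.
q = V₁·y₁ = 17.0 × 0.335 = 5.70 ft²/s.
V₂ = q/y₂ = 5.70/2.29 = 2.49 ft/s.

V₂ = 2.49 ft/s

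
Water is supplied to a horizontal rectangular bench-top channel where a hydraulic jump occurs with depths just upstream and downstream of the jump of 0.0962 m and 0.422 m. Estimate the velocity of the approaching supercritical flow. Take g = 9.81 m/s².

For a rectangular channel the momentum equation gives q² = ½·g·y₁·y₂·(y₁ + y₂) = ½×9.81×0.0962×0.422×0.518 = 0.103.
q = √0.103 = 0.321 m²/s.
V₁ = q/y₁ = 0.321/0.0962 = 3.34 m/s.

V₁ = 3.34 m/s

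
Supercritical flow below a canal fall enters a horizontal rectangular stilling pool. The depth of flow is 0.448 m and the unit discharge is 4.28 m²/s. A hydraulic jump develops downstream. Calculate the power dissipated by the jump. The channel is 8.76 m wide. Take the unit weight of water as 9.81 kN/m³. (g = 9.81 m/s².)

V₁ = q/y₁ = 4.28/0.448 = 9.55 m/s. Fr₁ = V₁/√(g·y₁) = 9.55/√(9.81×0.448) = 4.56.
Conjugate-depth relation: y₂/y₁ = ½[√(1 + 8Fr₁²) − 1] = ½[√167.1 − 1] = 5.96.
y₂ = 5.96 × 0.448 = 2.67 m.
V₂ = q/y₂ = 4.28/2.67 = 1.60 m/s. E₁ = y₁ + V₁²/2g = 5.10 m; E₂ = y₂ + V₂²/2g = 2.80 m. ΔE = E₁ − E₂ = 2.30 m.
Q = q·b = 4.28 × 8.76 = 37.5 m³/s. P = γ·Q·ΔE = 9.81 × 37.5 × 2.30 = 845 kW.

P = 845 kW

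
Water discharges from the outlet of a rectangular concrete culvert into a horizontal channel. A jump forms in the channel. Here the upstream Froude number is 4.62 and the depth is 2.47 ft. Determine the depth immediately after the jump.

y₂ = 15.0 ft

Fr₁ = 4.62 (given).
Conjugate-depth relation: y₂/y₁ = ½[√(1 + 8Fr₁²) − 1] = ½[√171.8 − 1] = 6.05.
y₂ = 6.05 × 2.47 = 15.0 ft.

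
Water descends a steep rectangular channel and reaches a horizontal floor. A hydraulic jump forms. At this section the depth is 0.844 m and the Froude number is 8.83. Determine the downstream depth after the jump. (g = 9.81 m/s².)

Fr₁ = 8.83 (given).
By Bélanger, y₂/y₁ = ½[√(1 + 8Fr₁²) − 1] = ½[√624.8 − 1] = 12.0.
y₂ = 12.0 × 0.844 = 10.1 m.

y₂ = 10.1 m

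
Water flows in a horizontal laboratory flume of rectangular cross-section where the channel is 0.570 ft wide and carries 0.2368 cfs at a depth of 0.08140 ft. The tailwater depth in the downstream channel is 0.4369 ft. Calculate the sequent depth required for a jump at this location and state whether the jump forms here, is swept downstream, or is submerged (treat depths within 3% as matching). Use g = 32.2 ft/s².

y₂ = 0.3245 ft; the jump is submerged

q = Q/b = 0.2368/0.570 = 0.4154 ft²/s; V₁ = q/y₁ = 5.104 ft/s. Fr₁ = V₁/√(g·y₁) = 3.152.
From the momentum equation for a rectangular channel, y₂/y₁ = ½[√(1 + 8Fr₁²) − 1] = ½[√80.501 − 1] = 3.986.
y₂ = 3.986 × 0.08140 = 0.3245 ft.
Tailwater y_tw = 0.4369 ft: y_tw > y₂, so the jump is submerged.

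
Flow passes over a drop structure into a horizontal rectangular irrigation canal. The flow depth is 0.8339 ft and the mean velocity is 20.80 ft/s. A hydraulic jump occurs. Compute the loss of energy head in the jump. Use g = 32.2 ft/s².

Fr₁ = V₁/√(g·y₁) = 20.80/√(32.2×0.8339) = 4.014.
By Bélanger, y₂/y₁ = ½[√(1 + 8Fr₁²) − 1] = ½[√129.90 − 1] = 5.199.
y₂ = 5.199 × 0.8339 = 4.335 ft.
q = V₁·y₁ = 20.80 × 0.8339 = 17.35 ft²/s. V₂ = q/y₂ = 17.35/4.335 = 4.001 ft/s. E₁ = y₁ + V₁²/2g = 7.552 ft; E₂ = y₂ + V₂²/2g = 4.584 ft. ΔE = E₁ − E₂ = 2.968 ft.

ΔE = 2.968 ft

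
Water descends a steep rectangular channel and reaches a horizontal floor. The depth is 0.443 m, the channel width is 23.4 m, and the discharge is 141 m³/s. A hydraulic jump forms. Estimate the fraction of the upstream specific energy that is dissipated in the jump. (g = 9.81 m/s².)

ΔE/E₁ = 0.595 (59.5%)

q = Q/b = 141/23.4 = 6.03 m²/s; V₁ = q/y₁ = 13.6 m/s. Fr₁ = V₁/√(g·y₁) = 6.52.
By Bélanger, y₂/y₁ = ½[√(1 + 8Fr₁²) − 1] = ½[√341.6 − 1] = 8.74.
y₂ = 8.74 × 0.443 = 3.87 m.
E₁ = y₁ + V₁²/2g = 9.87 m. ΔE = (y₂ − y₁)³/(4y₁y₂) = 5.88 m. ΔE/E₁ = 5.88/9.87 = 0.595.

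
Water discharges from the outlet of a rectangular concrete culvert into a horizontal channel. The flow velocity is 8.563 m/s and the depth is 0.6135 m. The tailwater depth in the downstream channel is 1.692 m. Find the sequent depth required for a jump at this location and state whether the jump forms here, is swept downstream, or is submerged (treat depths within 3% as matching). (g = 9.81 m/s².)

Fr₁ = V₁/√(g·y₁) = 8.563/√(9.81×0.6135) = 3.490.
Conjugate-depth relation: y₂/y₁ = ½[√(1 + 8Fr₁²) − 1] = ½[√98.467 − 1] = 4.462.
y₂ = 4.462 × 0.6135 = 2.737 m.
Tailwater y_tw = 1.692 m: y_tw < y₂, so the jump is swept downstream.

y₂ = 2.737 m; the jump is swept downstream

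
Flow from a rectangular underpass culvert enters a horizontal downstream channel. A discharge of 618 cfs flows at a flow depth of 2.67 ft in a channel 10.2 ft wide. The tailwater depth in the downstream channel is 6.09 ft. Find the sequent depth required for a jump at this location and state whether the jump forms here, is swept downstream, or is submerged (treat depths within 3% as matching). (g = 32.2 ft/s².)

y₂ = 8.00 ft; the jump is swept downstream

q = Q/b = 618/10.2 = 60.6 ft²/s; V₁ = q/y₁ = 22.7 ft/s. Fr₁ = V₁/√(g·y₁) = 2.45.
Conjugate-depth relation: y₂/y₁ = ½[√(1 + 8Fr₁²) − 1] = ½[√48.92 − 1] = 3.00.
y₂ = 3.00 × 2.67 = 8.00 ft.
Tailwater y_tw = 6.09 ft: y_tw < y₂, so the jump is swept downstream.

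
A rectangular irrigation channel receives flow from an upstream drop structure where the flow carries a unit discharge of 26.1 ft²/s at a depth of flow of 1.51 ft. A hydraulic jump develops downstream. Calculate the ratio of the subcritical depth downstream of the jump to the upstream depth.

y₂/y₁ = 3.04

V₁ = q/y₁ = 26.1/1.51 = 17.3 ft/s. Fr₁ = V₁/√(g·y₁) = 17.3/√(32.2×1.51) = 2.48.
Bélanger equation: y₂/y₁ = ½[√(1 + 8Fr₁²) − 1] = ½[√50.16 − 1] = 3.04.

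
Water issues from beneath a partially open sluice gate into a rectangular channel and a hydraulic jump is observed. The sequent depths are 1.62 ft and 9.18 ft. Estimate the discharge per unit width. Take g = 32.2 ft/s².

For a rectangular channel the momentum equation gives q² = ½·g·y₁·y₂·(y₁ + y₂) = ½×32.2×1.62×9.18×10.8 = 2586.
q = √2586 = 50.9 ft²/s.

q = 50.9 ft²/s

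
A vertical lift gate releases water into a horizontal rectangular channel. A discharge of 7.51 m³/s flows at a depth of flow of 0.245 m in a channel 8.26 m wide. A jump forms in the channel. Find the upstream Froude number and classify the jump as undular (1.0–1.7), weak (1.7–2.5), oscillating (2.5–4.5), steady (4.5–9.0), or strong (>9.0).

q = Q/b = 7.51/8.26 = 0.909 m²/s; V₁ = q/y₁ = 3.71 m/s. Fr₁ = V₁/√(g·y₁) = 2.39.
Fr₁ = 2.39 lies in the weak range.

Fr₁ = 2.39; weak jump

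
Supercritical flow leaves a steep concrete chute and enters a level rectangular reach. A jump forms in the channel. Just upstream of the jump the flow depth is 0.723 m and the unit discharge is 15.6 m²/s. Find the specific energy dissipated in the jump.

V₁ = q/y₁ = 15.6/0.723 = 21.6 m/s. Fr₁ = V₁/√(g·y₁) = 21.6/√(9.81×0.723) = 8.10.
From the momentum equation for a rectangular channel, y₂/y₁ = ½[√(1 + 8Fr₁²) − 1] = ½[√526.1 − 1] = 11.0.
y₂ = 11.0 × 0.723 = 7.93 m.
Head loss: ΔE = (y₂ − y₁)³/(4y₁y₂) = (7.93 − 0.723)³/(4×0.723×7.93) = 374/22.9 = 16.3 m.

ΔE = 16.3 m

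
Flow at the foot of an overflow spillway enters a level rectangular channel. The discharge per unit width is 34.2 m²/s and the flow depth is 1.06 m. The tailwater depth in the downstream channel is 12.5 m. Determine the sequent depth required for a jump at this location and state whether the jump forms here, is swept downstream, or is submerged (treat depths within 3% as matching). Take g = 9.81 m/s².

V₁ = q/y₁ = 34.2/1.06 = 32.3 m/s. Fr₁ = V₁/√(g·y₁) = 32.3/√(9.81×1.06) = 10.0.
By Bélanger, y₂/y₁ = ½[√(1 + 8Fr₁²) − 1] = ½[√801.9 − 1] = 13.7.
y₂ = 13.7 × 1.06 = 14.5 m.
Tailwater y_tw = 12.5 m: y_tw < y₂, so the jump is swept downstream.

y₂ = 14.5 m; the jump is swept downstream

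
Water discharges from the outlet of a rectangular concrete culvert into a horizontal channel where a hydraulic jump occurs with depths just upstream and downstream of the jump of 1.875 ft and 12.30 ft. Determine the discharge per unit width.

For a rectangular channel the momentum equation gives q² = ½·g·y₁·y₂·(y₁ + y₂) = ½×32.2×1.875×12.30×14.18 = 5263.
q = √5263 = 72.55 ft²/s.

q = 72.55 ft²/s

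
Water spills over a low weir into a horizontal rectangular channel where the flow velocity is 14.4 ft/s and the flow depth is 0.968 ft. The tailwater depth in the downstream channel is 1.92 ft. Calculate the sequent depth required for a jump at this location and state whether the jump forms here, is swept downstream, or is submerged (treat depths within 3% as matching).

y₂ = 3.08 ft; the jump is swept downstream

Fr₁ = V₁/√(g·y₁) = 14.4/√(32.2×0.968) = 2.58.
From the momentum equation for a rectangular channel, y₂/y₁ = ½[√(1 + 8Fr₁²) − 1] = ½[√54.22 − 1] = 3.18.
y₂ = 3.18 × 0.968 = 3.08 ft.
Tailwater y_tw = 1.92 ft: y_tw < y₂, so the jump is swept downstream.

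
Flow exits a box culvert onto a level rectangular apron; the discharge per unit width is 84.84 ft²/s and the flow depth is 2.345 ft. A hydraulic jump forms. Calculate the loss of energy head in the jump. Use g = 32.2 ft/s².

V₁ = q/y₁ = 84.84/2.345 = 36.18 ft/s. Fr₁ = V₁/√(g·y₁) = 36.18/√(32.2×2.345) = 4.163.
From the momentum equation for a rectangular channel, y₂/y₁ = ½[√(1 + 8Fr₁²) − 1] = ½[√139.68 − 1] = 5.409.
y₂ = 5.409 × 2.345 = 12.68 ft.
V₂ = q/y₂ = 84.84/12.68 = 6.688 ft/s. E₁ = y₁ + V₁²/2g = 22.67 ft; E₂ = y₂ + V₂²/2g = 13.38 ft. ΔE = E₁ − E₂ = 9.291 ft.

ΔE = 9.291 ft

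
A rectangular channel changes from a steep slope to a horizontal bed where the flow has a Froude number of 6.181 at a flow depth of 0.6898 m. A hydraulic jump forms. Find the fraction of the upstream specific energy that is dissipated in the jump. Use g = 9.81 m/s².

Fr₁ = 6.181 (given).
Conjugate-depth relation: y₂/y₁ = ½[√(1 + 8Fr₁²) − 1] = ½[√306.64 − 1] = 8.256.
y₂ = 8.256 × 0.6898 = 5.695 m.
E₁ = y₁(1 + Fr₁²/2) = 0.6898×(1 + 6.181²/2) = 13.87 m. ΔE = (y₂ − y₁)³/(4y₁y₂) = 7.979 m. ΔE/E₁ = 7.979/13.87 = 0.575.

ΔE/E₁ = 0.575 (57.5%)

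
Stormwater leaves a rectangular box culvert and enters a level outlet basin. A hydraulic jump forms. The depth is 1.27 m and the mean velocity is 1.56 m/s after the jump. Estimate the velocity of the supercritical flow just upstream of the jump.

V₁ = 5.19 m/s

Fr₂ = V₂/√(g·y₂) = 1.56/√(9.81×1.27) = 0.442.
Since the conjugate-depth ratio holds either way, y₁/y₂ = ½[√(1 + 8Fr₂²) − 1] = ½[√2.563 − 1] = 0.300.
y₁ = 0.300 × 1.27 = 0.382 m.
V₁ = q/y₁ = 1.98/0.382 = 5.19 m/s.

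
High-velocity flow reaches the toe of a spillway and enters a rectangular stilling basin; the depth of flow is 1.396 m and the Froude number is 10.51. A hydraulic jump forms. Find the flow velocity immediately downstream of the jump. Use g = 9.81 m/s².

V₂ = 2.706 m/s

Fr₁ = 10.51 (given).
By Bélanger, y₂/y₁ = ½[√(1 + 8Fr₁²) − 1] = ½[√884.68 − 1] = 14.37.
y₂ = 14.37 × 1.396 = 20.06 m.
V₁ = Fr₁·√(g·y₁) = 10.51×√(9.81×1.396) = 38.89 m/s; q = V₁·y₁ = 54.30 m²/s.
V₂ = q/y₂ = 54.30/20.06 = 2.706 m/s.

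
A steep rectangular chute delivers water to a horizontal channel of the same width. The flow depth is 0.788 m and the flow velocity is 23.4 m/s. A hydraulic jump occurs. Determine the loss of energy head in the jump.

ΔE = 19.5 m

Fr₁ = V₁/√(g·y₁) = 23.4/√(9.81×0.788) = 8.42.
By Bélanger, y₂/y₁ = ½[√(1 + 8Fr₁²) − 1] = ½[√567.7 − 1] = 11.4.
y₂ = 11.4 × 0.788 = 8.99 m.
q = V₁·y₁ = 23.4 × 0.788 = 18.4 m²/s. V₂ = q/y₂ = 18.4/8.99 = 2.05 m/s. E₁ = y₁ + V₁²/2g = 28.7 m; E₂ = y₂ + V₂²/2g = 9.21 m. ΔE = E₁ − E₂ = 19.5 m.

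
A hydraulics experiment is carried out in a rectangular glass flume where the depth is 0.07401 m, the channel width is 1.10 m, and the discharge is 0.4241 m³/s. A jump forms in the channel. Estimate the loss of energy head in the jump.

q = Q/b = 0.4241/1.10 = 0.3855 m²/s; V₁ = q/y₁ = 5.209 m/s. Fr₁ = V₁/√(g·y₁) = 6.114.
Conjugate-depth relation: y₂/y₁ = ½[√(1 + 8Fr₁²) − 1] = ½[√300.02 − 1] = 8.161.
y₂ = 8.161 × 0.07401 = 0.6040 m.
V₂ = q/y₂ = 0.3855/0.6040 = 0.6384 m/s. E₁ = y₁ + V₁²/2g = 1.457 m; E₂ = y₂ + V₂²/2g = 0.6247 m. ΔE = E₁ − E₂ = 0.8324 m.

ΔE = 0.8324 m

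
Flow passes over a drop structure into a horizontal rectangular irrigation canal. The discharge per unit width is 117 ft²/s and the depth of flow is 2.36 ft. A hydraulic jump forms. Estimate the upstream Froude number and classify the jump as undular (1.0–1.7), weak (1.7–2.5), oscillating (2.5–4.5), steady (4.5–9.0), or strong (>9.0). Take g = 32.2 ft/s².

Fr₁ = 5.69; steady jump

V₁ = q/y₁ = 117/2.36 = 49.6 ft/s. Fr₁ = V₁/√(g·y₁) = 49.6/√(32.2×2.36) = 5.69.
Fr₁ = 5.69 lies in the steady range.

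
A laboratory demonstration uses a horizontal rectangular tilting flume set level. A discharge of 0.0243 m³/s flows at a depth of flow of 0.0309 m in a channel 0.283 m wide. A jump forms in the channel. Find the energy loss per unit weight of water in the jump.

ΔE = 0.210 m

q = Q/b = 0.0243/0.283 = 0.0859 m²/s; V₁ = q/y₁ = 2.78 m/s. Fr₁ = V₁/√(g·y₁) = 5.05.
Bélanger equation: y₂/y₁ = ½[√(1 + 8Fr₁²) − 1] = ½[√204.8 − 1] = 6.66.
y₂ = 6.66 × 0.0309 = 0.206 m.
V₂ = q/y₂ = 0.0859/0.206 = 0.418 m/s. E₁ = y₁ + V₁²/2g = 0.424 m; E₂ = y₂ + V₂²/2g = 0.215 m. ΔE = E₁ − E₂ = 0.210 m.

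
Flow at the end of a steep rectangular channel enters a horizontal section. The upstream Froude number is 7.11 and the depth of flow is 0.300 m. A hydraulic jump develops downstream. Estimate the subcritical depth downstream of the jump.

Fr₁ = 7.11 (given).
From the momentum equation for a rectangular channel, y₂/y₁ = ½[√(1 + 8Fr₁²) − 1] = ½[√405.4 − 1] = 9.57.
y₂ = 9.57 × 0.300 = 2.87 m.

y₂ = 2.87 m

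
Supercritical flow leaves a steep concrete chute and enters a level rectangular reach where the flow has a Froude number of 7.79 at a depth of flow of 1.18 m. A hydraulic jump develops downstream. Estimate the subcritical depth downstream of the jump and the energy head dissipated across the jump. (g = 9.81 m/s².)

y₂ = 12.4 m; ΔE = 24.2 m

Fr₁ = 7.79 (given).
Bélanger equation: y₂/y₁ = ½[√(1 + 8Fr₁²) − 1] = ½[√486.5 − 1] = 10.5.
y₂ = 10.5 × 1.18 = 12.4 m.
V₁ = Fr₁·√(g·y₁) = 7.79×√(9.81×1.18) = 26.5 m/s; q = V₁·y₁ = 31.3 m²/s. V₂ = q/y₂ = 31.3/12.4 = 2.52 m/s. E₁ = y₁ + V₁²/2g = 37.0 m; E₂ = y₂ + V₂²/2g = 12.7 m. ΔE = E₁ − E₂ = 24.2 m.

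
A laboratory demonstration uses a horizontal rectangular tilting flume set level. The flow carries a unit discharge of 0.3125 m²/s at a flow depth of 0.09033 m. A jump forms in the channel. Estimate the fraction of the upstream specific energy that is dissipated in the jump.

V₁ = q/y₁ = 0.3125/0.09033 = 3.460 m/s. Fr₁ = V₁/√(g·y₁) = 3.460/√(9.81×0.09033) = 3.675.
Sequent-depth ratio: y₂/y₁ = ½[√(1 + 8Fr₁²) − 1] = ½[√109.05 − 1] = 4.721.
y₂ = 4.721 × 0.09033 = 0.4265 m.
E₁ = y₁ + V₁²/2g = 0.7003 m. ΔE = (y₂ − y₁)³/(4y₁y₂) = 0.2465 m. ΔE/E₁ = 0.2465/0.7003 = 0.352.

ΔE/E₁ = 0.352 (35.2%)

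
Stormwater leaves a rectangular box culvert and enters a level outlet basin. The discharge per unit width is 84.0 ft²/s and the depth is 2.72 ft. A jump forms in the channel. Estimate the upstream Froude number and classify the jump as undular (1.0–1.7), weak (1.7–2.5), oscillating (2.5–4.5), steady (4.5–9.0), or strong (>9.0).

Fr₁ = 3.30; oscillating jump

V₁ = q/y₁ = 84.0/2.72 = 30.9 ft/s. Fr₁ = V₁/√(g·y₁) = 30.9/√(32.2×2.72) = 3.30.
Fr₁ = 3.30 lies in the oscillating range.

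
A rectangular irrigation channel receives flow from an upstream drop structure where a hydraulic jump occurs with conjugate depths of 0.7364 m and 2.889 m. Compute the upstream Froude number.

Fr₁ = 3.108

For a rectangular channel the momentum equation gives q² = ½·g·y₁·y₂·(y₁ + y₂) = ½×9.81×0.7364×2.889×3.625 = 37.83.
q = √37.83 = 6.151 m²/s.
V₁ = q/y₁ = 8.352 m/s; Fr₁ = V₁/√(g·y₁) = 3.108.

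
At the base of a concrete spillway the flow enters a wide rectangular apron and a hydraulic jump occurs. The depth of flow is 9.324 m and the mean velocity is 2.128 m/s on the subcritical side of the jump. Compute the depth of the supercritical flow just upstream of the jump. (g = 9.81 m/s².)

y₁ = 0.8464 m

Fr₂ = V₂/√(g·y₂) = 2.128/√(9.81×9.324) = 0.2225.
Since the conjugate-depth ratio holds either way, y₁/y₂ = ½[√(1 + 8Fr₂²) − 1] = ½[√1.3961 − 1] = 0.09078.
y₁ = 0.09078 × 9.324 = 0.8464 m.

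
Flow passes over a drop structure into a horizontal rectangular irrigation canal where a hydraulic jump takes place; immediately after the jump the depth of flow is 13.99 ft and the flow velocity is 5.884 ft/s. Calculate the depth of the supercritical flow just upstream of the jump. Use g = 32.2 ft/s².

y₁ = 1.894 ft

Fr₂ = V₂/√(g·y₂) = 5.884/√(32.2×13.99) = 0.2772.
From the momentum equation (using Fr₂), y₁/y₂ = ½[√(1 + 8Fr₂²) − 1] = ½[√1.6148 − 1] = 0.1354.
y₁ = 0.1354 × 13.99 = 1.894 ft.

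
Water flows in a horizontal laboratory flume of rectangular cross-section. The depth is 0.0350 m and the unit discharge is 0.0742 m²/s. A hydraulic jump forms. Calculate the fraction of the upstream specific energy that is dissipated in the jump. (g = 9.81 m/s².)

ΔE/E₁ = 0.345 (34.5%)

V₁ = q/y₁ = 0.0742/0.0350 = 2.12 m/s. Fr₁ = V₁/√(g·y₁) = 2.12/√(9.81×0.0350) = 3.62.
Bélanger equation: y₂/y₁ = ½[√(1 + 8Fr₁²) − 1] = ½[√105.7 − 1] = 4.64.
y₂ = 4.64 × 0.0350 = 0.162 m.
E₁ = y₁ + V₁²/2g = 0.264 m. ΔE = (y₂ − y₁)³/(4y₁y₂) = 0.0910 m. ΔE/E₁ = 0.0910/0.264 = 0.345.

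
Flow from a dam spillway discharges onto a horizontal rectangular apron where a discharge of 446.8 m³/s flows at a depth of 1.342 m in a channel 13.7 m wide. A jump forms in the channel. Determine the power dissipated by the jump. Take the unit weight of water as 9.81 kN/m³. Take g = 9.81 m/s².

P = 83332 kW

q = Q/b = 446.8/13.7 = 32.61 m²/s; V₁ = q/y₁ = 24.30 m/s. Fr₁ = V₁/√(g·y₁) = 6.698.
Bélanger equation: y₂/y₁ = ½[√(1 + 8Fr₁²) − 1] = ½[√359.88 − 1] = 8.985.
y₂ = 8.985 × 1.342 = 12.06 m.
Head loss: ΔE = (y₂ − y₁)³/(4y₁y₂) = (12.06 − 1.342)³/(4×1.342×12.06) = 1231/64.73 = 19.01 m.
P = γ·Q·ΔE = 9.81 × 446.8 × 19.01 = 83332 kW.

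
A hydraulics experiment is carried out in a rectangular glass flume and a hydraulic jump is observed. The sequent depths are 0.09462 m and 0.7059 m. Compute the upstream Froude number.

For a rectangular channel the momentum equation gives q² = ½·g·y₁·y₂·(y₁ + y₂) = ½×9.81×0.09462×0.7059×0.8005 = 0.2623.
q = √0.2623 = 0.5121 m²/s.
V₁ = q/y₁ = 5.412 m/s; Fr₁ = V₁/√(g·y₁) = 5.618.

Fr₁ = 5.618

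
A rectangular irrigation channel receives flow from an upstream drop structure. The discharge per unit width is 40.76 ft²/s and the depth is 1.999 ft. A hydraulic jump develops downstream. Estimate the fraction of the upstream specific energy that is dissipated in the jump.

V₁ = q/y₁ = 40.76/1.999 = 20.39 ft/s. Fr₁ = V₁/√(g·y₁) = 20.39/√(32.2×1.999) = 2.541.
Conjugate-depth relation: y₂/y₁ = ½[√(1 + 8Fr₁²) − 1] = ½[√52.673 − 1] = 3.129.
y₂ = 3.129 × 1.999 = 6.254 ft.
E₁ = y₁ + V₁²/2g = 8.455 ft. ΔE = (y₂ − y₁)³/(4y₁y₂) = 1.541 ft. ΔE/E₁ = 1.541/8.455 = 0.182.

ΔE/E₁ = 0.182 (18.2%)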